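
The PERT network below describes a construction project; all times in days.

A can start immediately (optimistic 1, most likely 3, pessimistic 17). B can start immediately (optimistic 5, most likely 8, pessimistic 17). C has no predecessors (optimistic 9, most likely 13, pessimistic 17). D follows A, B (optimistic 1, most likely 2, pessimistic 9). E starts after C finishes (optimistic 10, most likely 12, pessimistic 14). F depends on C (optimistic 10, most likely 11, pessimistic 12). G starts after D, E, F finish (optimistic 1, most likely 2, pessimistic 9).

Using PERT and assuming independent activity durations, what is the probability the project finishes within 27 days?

te_A = (1 + 4·3 + 17)/6 = 30/6 = 5; σ²_A = ((17−1)/6)² = 7.111
te_B = (5 + 4·8 + 17)/6 = 54/6 = 9; σ²_B = ((17−5)/6)² = 4.000
te_C = (9 + 4·13 + 17)/6 = 78/6 = 13; σ²_C = ((17−9)/6)² = 1.778
te_D = (1 + 4·2 + 9)/6 = 18/6 = 3; σ²_D = ((9−1)/6)² = 1.778
te_E = (10 + 4·12 + 14)/6 = 72/6 = 12; σ²_E = ((14−10)/6)² = 0.444
te_F = (10 + 4·11 + 12)/6 = 66/6 = 11; σ²_F = ((12−10)/6)² = 0.111
te_G = (1 + 4·2 + 9)/6 = 18/6 = 3; σ²_G = ((9−1)/6)² = 1.778

Forward pass:
ES_A = 0; EF_A = 5
ES_B = 0; EF_B = 9
ES_C = 0; EF_C = 13
ES_D = max(EF_A=5, EF_B=9) = 9; EF_D = 9+3 = 12
ES_E = 13; EF_E = 13+12 = 25
ES_F = 13; EF_F = 13+11 = 24
ES_G = max(EF_D=12, EF_E=25, EF_F=24) = 25; EF_G = 25+3 = 28
Expected project duration μ = 28 days. Critical path: C → E → G.

Variance along critical path = 1.778 + 0.444 + 1.778 = 4.000; σ = √4.000 = 2.000 days.
Z = (27 − 28) / 2.000 = -0.500
P(T ≤ 27) = Φ(-0.500) ≈ 0.309

0.309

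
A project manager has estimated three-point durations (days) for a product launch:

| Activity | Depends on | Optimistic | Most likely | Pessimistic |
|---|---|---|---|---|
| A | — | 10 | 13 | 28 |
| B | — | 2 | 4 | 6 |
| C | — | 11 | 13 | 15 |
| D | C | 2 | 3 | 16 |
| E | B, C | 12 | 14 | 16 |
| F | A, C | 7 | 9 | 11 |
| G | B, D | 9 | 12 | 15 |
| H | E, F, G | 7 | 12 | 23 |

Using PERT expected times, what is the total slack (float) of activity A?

te_A = (10 + 4·13 + 28)/6 = 90/6 = 15
te_B = (2 + 4·4 + 6)/6 = 24/6 = 4
te_C = (11 + 4·13 + 15)/6 = 78/6 = 13
te_D = (2 + 4·3 + 16)/6 = 30/6 = 5
te_E = (12 + 4·14 + 16)/6 = 84/6 = 14
te_F = (7 + 4·9 + 11)/6 = 54/6 = 9
te_G = (9 + 4·12 + 15)/6 = 72/6 = 12
te_H = (7 + 4·12 + 23)/6 = 78/6 = 13

Forward pass:
ES_A = 0; EF_A = 15
ES_B = 0; EF_B = 4
ES_C = 0; EF_C = 13
ES_D = 13; EF_D = 13+5 = 18
ES_E = max(EF_B=4, EF_C=13) = 13; EF_E = 13+14 = 27
ES_F = max(EF_A=15, EF_C=13) = 15; EF_F = 15+9 = 24
ES_G = max(EF_B=4, EF_D=18) = 18; EF_G = 18+12 = 30
ES_H = max(EF_E=27, EF_F=24, EF_G=30) = 30; EF_H = 30+13 = 43
Expected project duration μ = 43 days. Critical path: C → D → G → H.

Backward pass:
LF_H = 43; LS_H = 43−13 = 30
LF_G = LS_H = 30; LS_G = 30−12 = 18
LF_F = LS_H = 30; LS_F = 30−9 = 21
LF_E = LS_H = 30; LS_E = 30−14 = 16
LF_D = LS_G = 18; LS_D = 18−5 = 13
LF_C = min(LS_D=13, LS_E=16, LS_F=21) = 13; LS_C = 13−13 = 0
LF_B = min(LS_E=16, LS_G=18) = 16; LS_B = 16−4 = 12
LF_A = LS_F = 21; LS_A = 21−15 = 6
Slack_A = LS_A − ES_A = 6 − 0 = 6

6 days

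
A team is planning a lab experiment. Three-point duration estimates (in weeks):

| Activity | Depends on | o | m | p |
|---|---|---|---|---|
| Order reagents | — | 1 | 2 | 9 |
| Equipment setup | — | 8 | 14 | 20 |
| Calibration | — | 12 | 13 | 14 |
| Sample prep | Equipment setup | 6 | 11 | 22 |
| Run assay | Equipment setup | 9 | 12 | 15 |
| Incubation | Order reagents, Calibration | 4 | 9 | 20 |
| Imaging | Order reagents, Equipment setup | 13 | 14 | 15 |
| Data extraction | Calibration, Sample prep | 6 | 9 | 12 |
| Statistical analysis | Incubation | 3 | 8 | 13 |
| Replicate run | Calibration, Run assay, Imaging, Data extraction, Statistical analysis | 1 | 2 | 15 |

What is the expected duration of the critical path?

te_Order reagents = (1 + 4·2 + 9)/6 = 18/6 = 3
te_Equipment setup = (8 + 4·14 + 20)/6 = 84/6 = 14
te_Calibration = (12 + 4·13 + 14)/6 = 78/6 = 13
te_Sample prep = (6 + 4·11 + 22)/6 = 72/6 = 12
te_Run assay = (9 + 4·12 + 15)/6 = 72/6 = 12
te_Incubation = (4 + 4·9 + 20)/6 = 60/6 = 10
te_Imaging = (13 + 4·14 + 15)/6 = 84/6 = 14
te_Data extraction = (6 + 4·9 + 12)/6 = 54/6 = 9
te_Statistical analysis = (3 + 4·8 + 13)/6 = 48/6 = 8
te_Replicate run = (1 + 4·2 + 15)/6 = 24/6 = 4

Forward pass:
ES_Order reagents = 0; EF_Order reagents = 3
ES_Equipment setup = 0; EF_Equipment setup = 14
ES_Calibration = 0; EF_Calibration = 13
ES_Sample prep = 14; EF_Sample prep = 14+12 = 26
ES_Run assay = 14; EF_Run assay = 14+12 = 26
ES_Incubation = max(EF_Order reagents=3, EF_Calibration=13) = 13; EF_Incubation = 13+10 = 23
ES_Imaging = max(EF_Order reagents=3, EF_Equipment setup=14) = 14; EF_Imaging = 14+14 = 28
ES_Data extraction = max(EF_Calibration=13, EF_Sample prep=26) = 26; EF_Data extraction = 26+9 = 35
ES_Statistical analysis = 23; EF_Statistical analysis = 23+8 = 31
ES_Replicate run = max(EF_Calibration=13, EF_Run assay=26, EF_Imaging=28, EF_Data extraction=35, EF_Statistical analysis=31) = 35; EF_Replicate run = 35+4 = 39
Expected project duration μ = 39 weeks. Critical path: Equipment setup → Sample prep → Data extraction → Replicate run.

39 weeks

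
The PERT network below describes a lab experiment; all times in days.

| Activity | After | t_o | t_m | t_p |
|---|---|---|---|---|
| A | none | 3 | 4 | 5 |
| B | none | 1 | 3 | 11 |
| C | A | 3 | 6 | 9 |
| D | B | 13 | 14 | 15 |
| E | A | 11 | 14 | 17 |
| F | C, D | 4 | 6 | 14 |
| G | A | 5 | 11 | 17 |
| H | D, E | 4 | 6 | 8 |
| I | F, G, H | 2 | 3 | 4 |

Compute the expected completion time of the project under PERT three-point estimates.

28 days

te_A = (3 + 4·4 + 5)/6 = 24/6 = 4
te_B = (1 + 4·3 + 11)/6 = 24/6 = 4
te_C = (3 + 4·6 + 9)/6 = 36/6 = 6
te_D = (13 + 4·14 + 15)/6 = 84/6 = 14
te_E = (11 + 4·14 + 17)/6 = 84/6 = 14
te_F = (4 + 4·6 + 14)/6 = 42/6 = 7
te_G = (5 + 4·11 + 17)/6 = 66/6 = 11
te_H = (4 + 4·6 + 8)/6 = 36/6 = 6
te_I = (2 + 4·3 + 4)/6 = 18/6 = 3

Forward pass:
ES_A = 0; EF_A = 4
ES_B = 0; EF_B = 4
ES_C = 4; EF_C = 4+6 = 10
ES_D = 4; EF_D = 4+14 = 18
ES_E = 4; EF_E = 4+14 = 18
ES_F = max(EF_C=10, EF_D=18) = 18; EF_F = 18+7 = 25
ES_G = 4; EF_G = 4+11 = 15
ES_H = max(EF_D=18, EF_E=18) = 18; EF_H = 18+6 = 24
ES_I = max(EF_F=25, EF_G=15, EF_H=24) = 25; EF_I = 25+3 = 28
Expected project duration μ = 28 days. Critical path: B → D → F → I.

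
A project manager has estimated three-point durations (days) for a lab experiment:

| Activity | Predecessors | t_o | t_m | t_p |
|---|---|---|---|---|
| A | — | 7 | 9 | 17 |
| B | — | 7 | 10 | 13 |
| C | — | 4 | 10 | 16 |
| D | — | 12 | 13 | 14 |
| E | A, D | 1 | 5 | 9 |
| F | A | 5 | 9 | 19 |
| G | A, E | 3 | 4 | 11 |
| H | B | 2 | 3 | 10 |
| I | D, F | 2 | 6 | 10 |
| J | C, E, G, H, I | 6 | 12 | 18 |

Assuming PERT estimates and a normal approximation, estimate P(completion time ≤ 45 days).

0.969

te_A = (7 + 4·9 + 17)/6 = 60/6 = 10; σ²_A = ((17−7)/6)² = 2.778
te_B = (7 + 4·10 + 13)/6 = 60/6 = 10; σ²_B = ((13−7)/6)² = 1.000
te_C = (4 + 4·10 + 16)/6 = 60/6 = 10; σ²_C = ((16−4)/6)² = 4.000
te_D = (12 + 4·13 + 14)/6 = 78/6 = 13; σ²_D = ((14−12)/6)² = 0.111
te_E = (1 + 4·5 + 9)/6 = 30/6 = 5; σ²_E = ((9−1)/6)² = 1.778
te_F = (5 + 4·9 + 19)/6 = 60/6 = 10; σ²_F = ((19−5)/6)² = 5.444
te_G = (3 + 4·4 + 11)/6 = 30/6 = 5; σ²_G = ((11−3)/6)² = 1.778
te_H = (2 + 4·3 + 10)/6 = 24/6 = 4; σ²_H = ((10−2)/6)² = 1.778
te_I = (2 + 4·6 + 10)/6 = 36/6 = 6; σ²_I = ((10−2)/6)² = 1.778
te_J = (6 + 4·12 + 18)/6 = 72/6 = 12; σ²_J = ((18−6)/6)² = 4.000

Forward pass:
ES_A = 0; EF_A = 10
ES_B = 0; EF_B = 10
ES_C = 0; EF_C = 10
ES_D = 0; EF_D = 13
ES_E = max(EF_A=10, EF_D=13) = 13; EF_E = 13+5 = 18
ES_F = 10; EF_F = 10+10 = 20
ES_G = max(EF_A=10, EF_E=18) = 18; EF_G = 18+5 = 23
ES_H = 10; EF_H = 10+4 = 14
ES_I = max(EF_D=13, EF_F=20) = 20; EF_I = 20+6 = 26
ES_J = max(EF_C=10, EF_E=18, EF_G=23, EF_H=14, EF_I=26) = 26; EF_J = 26+12 = 38
Expected project duration μ = 38 days. Critical path: A → F → I → J.

Variance along critical path = 2.778 + 5.444 + 1.778 + 4.000 = 14.000; σ = √14.000 = 3.742 days.
Z = (45 − 38) / 3.742 = 1.871
P(T ≤ 45) = Φ(1.871) ≈ 0.969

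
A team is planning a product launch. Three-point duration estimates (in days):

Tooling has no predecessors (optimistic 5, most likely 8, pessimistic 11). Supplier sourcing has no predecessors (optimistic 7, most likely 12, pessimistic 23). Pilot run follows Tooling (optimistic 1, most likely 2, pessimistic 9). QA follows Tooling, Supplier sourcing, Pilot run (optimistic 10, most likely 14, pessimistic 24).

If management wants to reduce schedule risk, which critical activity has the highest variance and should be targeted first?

Supplier sourcing

te_Tooling = (5 + 4·8 + 11)/6 = 48/6 = 8; σ²_Tooling = ((11−5)/6)² = 1.000
te_Supplier sourcing = (7 + 4·12 + 23)/6 = 78/6 = 13; σ²_Supplier sourcing = ((23−7)/6)² = 7.111
te_Pilot run = (1 + 4·2 + 9)/6 = 18/6 = 3; σ²_Pilot run = ((9−1)/6)² = 1.778
te_QA = (10 + 4·14 + 24)/6 = 90/6 = 15; σ²_QA = ((24−10)/6)² = 5.444

Forward pass:
ES_Tooling = 0; EF_Tooling = 8
ES_Supplier sourcing = 0; EF_Supplier sourcing = 13
ES_Pilot run = 8; EF_Pilot run = 8+3 = 11
ES_QA = max(EF_Tooling=8, EF_Supplier sourcing=13, EF_Pilot run=11) = 13; EF_QA = 13+15 = 28
Expected project duration μ = 28 days. Critical path: Supplier sourcing → QA.

Variances on critical path: σ²_Supplier sourcing=7.111, σ²_QA=5.444.
Largest is σ²_Supplier sourcing = 7.111.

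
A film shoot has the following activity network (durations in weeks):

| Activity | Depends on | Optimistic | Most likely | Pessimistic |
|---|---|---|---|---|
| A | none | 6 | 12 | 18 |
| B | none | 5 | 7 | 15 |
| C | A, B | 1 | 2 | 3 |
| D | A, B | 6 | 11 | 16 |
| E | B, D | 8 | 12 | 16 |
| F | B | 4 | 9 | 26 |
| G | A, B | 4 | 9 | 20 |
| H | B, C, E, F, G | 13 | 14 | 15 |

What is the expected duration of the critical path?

49 weeks

te_A = (6 + 4·12 + 18)/6 = 72/6 = 12
te_B = (5 + 4·7 + 15)/6 = 48/6 = 8
te_C = (1 + 4·2 + 3)/6 = 12/6 = 2
te_D = (6 + 4·11 + 16)/6 = 66/6 = 11
te_E = (8 + 4·12 + 16)/6 = 72/6 = 12
te_F = (4 + 4·9 + 26)/6 = 66/6 = 11
te_G = (4 + 4·9 + 20)/6 = 60/6 = 10
te_H = (13 + 4·14 + 15)/6 = 84/6 = 14

Forward pass:
ES_A = 0; EF_A = 12
ES_B = 0; EF_B = 8
ES_C = max(EF_A=12, EF_B=8) = 12; EF_C = 12+2 = 14
ES_D = max(EF_A=12, EF_B=8) = 12; EF_D = 12+11 = 23
ES_E = max(EF_B=8, EF_D=23) = 23; EF_E = 23+12 = 35
ES_F = 8; EF_F = 8+11 = 19
ES_G = max(EF_A=12, EF_B=8) = 12; EF_G = 12+10 = 22
ES_H = max(EF_B=8, EF_C=14, EF_E=35, EF_F=19, EF_G=22) = 35; EF_H = 35+14 = 49
Expected project duration μ = 49 weeks. Critical path: A → D → E → H.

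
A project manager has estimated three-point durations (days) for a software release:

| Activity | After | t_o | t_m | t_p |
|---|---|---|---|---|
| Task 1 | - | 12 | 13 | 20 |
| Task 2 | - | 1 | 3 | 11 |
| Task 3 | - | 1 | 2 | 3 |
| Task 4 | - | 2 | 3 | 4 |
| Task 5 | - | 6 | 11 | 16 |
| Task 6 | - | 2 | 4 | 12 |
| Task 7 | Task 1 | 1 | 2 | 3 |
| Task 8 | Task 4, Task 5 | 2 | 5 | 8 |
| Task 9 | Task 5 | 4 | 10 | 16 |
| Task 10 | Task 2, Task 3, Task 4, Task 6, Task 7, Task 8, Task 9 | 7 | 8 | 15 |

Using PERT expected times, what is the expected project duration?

te_Task 1 = (12 + 4·13 + 20)/6 = 84/6 = 14
te_Task 2 = (1 + 4·3 + 11)/6 = 24/6 = 4
te_Task 3 = (1 + 4·2 + 3)/6 = 12/6 = 2
te_Task 4 = (2 + 4·3 + 4)/6 = 18/6 = 3
te_Task 5 = (6 + 4·11 + 16)/6 = 66/6 = 11
te_Task 6 = (2 + 4·4 + 12)/6 = 30/6 = 5
te_Task 7 = (1 + 4·2 + 3)/6 = 12/6 = 2
te_Task 8 = (2 + 4·5 + 8)/6 = 30/6 = 5
te_Task 9 = (4 + 4·10 + 16)/6 = 60/6 = 10
te_Task 10 = (7 + 4·8 + 15)/6 = 54/6 = 9

Forward pass:
ES_Task 1 = 0; EF_Task 1 = 14
ES_Task 2 = 0; EF_Task 2 = 4
ES_Task 3 = 0; EF_Task 3 = 2
ES_Task 4 = 0; EF_Task 4 = 3
ES_Task 5 = 0; EF_Task 5 = 11
ES_Task 6 = 0; EF_Task 6 = 5
ES_Task 7 = 14; EF_Task 7 = 14+2 = 16
ES_Task 8 = max(EF_Task 4=3, EF_Task 5=11) = 11; EF_Task 8 = 11+5 = 16
ES_Task 9 = 11; EF_Task 9 = 11+10 = 21
ES_Task 10 = max(EF_Task 2=4, EF_Task 3=2, EF_Task 4=3, EF_Task 6=5, EF_Task 7=16, EF_Task 8=16, EF_Task 9=21) = 21; EF_Task 10 = 21+9 = 30
Expected project duration μ = 30 days. Critical path: Task 5 → Task 9 → Task 10.

30 days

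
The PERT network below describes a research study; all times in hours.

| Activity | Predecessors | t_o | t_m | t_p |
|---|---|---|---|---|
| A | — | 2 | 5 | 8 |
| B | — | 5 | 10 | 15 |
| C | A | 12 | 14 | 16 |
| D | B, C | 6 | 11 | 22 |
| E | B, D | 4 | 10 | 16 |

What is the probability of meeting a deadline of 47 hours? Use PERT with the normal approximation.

te_A = (2 + 4·5 + 8)/6 = 30/6 = 5; σ²_A = ((8−2)/6)² = 1.000
te_B = (5 + 4·10 + 15)/6 = 60/6 = 10; σ²_B = ((15−5)/6)² = 2.778
te_C = (12 + 4·14 + 16)/6 = 84/6 = 14; σ²_C = ((16−12)/6)² = 0.444
te_D = (6 + 4·11 + 22)/6 = 72/6 = 12; σ²_D = ((22−6)/6)² = 7.111
te_E = (4 + 4·10 + 16)/6 = 60/6 = 10; σ²_E = ((16−4)/6)² = 4.000

Forward pass:
ES_A = 0; EF_A = 5
ES_B = 0; EF_B = 10
ES_C = 5; EF_C = 5+14 = 19
ES_D = max(EF_B=10, EF_C=19) = 19; EF_D = 19+12 = 31
ES_E = max(EF_B=10, EF_D=31) = 31; EF_E = 31+10 = 41
Expected project duration μ = 41 hours. Critical path: A → C → D → E.

Variance along critical path = 1.000 + 0.444 + 7.111 + 4.000 = 12.556; σ = √12.556 = 3.543 hours.
Z = (47 − 41) / 3.543 = 1.693
P(T ≤ 47) = Φ(1.693) ≈ 0.955

0.955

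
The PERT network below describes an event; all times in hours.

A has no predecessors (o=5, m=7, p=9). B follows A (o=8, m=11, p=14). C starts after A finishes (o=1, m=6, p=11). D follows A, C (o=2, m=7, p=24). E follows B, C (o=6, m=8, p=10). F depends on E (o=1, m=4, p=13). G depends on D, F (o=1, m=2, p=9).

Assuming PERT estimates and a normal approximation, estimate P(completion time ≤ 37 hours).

te_A = (5 + 4·7 + 9)/6 = 42/6 = 7; σ²_A = ((9−5)/6)² = 0.444
te_B = (8 + 4·11 + 14)/6 = 66/6 = 11; σ²_B = ((14−8)/6)² = 1.000
te_C = (1 + 4·6 + 11)/6 = 36/6 = 6; σ²_C = ((11−1)/6)² = 2.778
te_D = (2 + 4·7 + 24)/6 = 54/6 = 9; σ²_D = ((24−2)/6)² = 13.444
te_E = (6 + 4·8 + 10)/6 = 48/6 = 8; σ²_E = ((10−6)/6)² = 0.444
te_F = (1 + 4·4 + 13)/6 = 30/6 = 5; σ²_F = ((13−1)/6)² = 4.000
te_G = (1 + 4·2 + 9)/6 = 18/6 = 3; σ²_G = ((9−1)/6)² = 1.778

Forward pass:
ES_A = 0; EF_A = 7
ES_B = 7; EF_B = 7+11 = 18
ES_C = 7; EF_C = 7+6 = 13
ES_D = max(EF_A=7, EF_C=13) = 13; EF_D = 13+9 = 22
ES_E = max(EF_B=18, EF_C=13) = 18; EF_E = 18+8 = 26
ES_F = 26; EF_F = 26+5 = 31
ES_G = max(EF_D=22, EF_F=31) = 31; EF_G = 31+3 = 34
Expected project duration μ = 34 hours. Critical path: A → B → E → F → G.

Variance along critical path = 0.444 + 1.000 + 0.444 + 4.000 + 1.778 = 7.667; σ = √7.667 = 2.769 hours.
Z = (37 − 34) / 2.769 = 1.083
P(T ≤ 37) = Φ(1.083) ≈ 0.861

0.861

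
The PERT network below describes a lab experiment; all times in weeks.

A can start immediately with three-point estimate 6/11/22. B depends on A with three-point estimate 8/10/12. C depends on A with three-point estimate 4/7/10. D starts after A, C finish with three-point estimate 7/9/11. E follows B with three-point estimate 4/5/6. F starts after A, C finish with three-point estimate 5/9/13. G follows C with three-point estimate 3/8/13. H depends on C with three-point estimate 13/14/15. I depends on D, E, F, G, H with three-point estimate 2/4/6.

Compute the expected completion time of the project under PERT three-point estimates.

te_A = (6 + 4·11 + 22)/6 = 72/6 = 12
te_B = (8 + 4·10 + 12)/6 = 60/6 = 10
te_C = (4 + 4·7 + 10)/6 = 42/6 = 7
te_D = (7 + 4·9 + 11)/6 = 54/6 = 9
te_E = (4 + 4·5 + 6)/6 = 30/6 = 5
te_F = (5 + 4·9 + 13)/6 = 54/6 = 9
te_G = (3 + 4·8 + 13)/6 = 48/6 = 8
te_H = (13 + 4·14 + 15)/6 = 84/6 = 14
te_I = (2 + 4·4 + 6)/6 = 24/6 = 4

Forward pass:
ES_A = 0; EF_A = 12
ES_B = 12; EF_B = 12+10 = 22
ES_C = 12; EF_C = 12+7 = 19
ES_D = max(EF_A=12, EF_C=19) = 19; EF_D = 19+9 = 28
ES_E = 22; EF_E = 22+5 = 27
ES_F = max(EF_A=12, EF_C=19) = 19; EF_F = 19+9 = 28
ES_G = 19; EF_G = 19+8 = 27
ES_H = 19; EF_H = 19+14 = 33
ES_I = max(EF_D=28, EF_E=27, EF_F=28, EF_G=27, EF_H=33) = 33; EF_I = 33+4 = 37
Expected project duration μ = 37 weeks. Critical path: A → C → H → I.

37 weeks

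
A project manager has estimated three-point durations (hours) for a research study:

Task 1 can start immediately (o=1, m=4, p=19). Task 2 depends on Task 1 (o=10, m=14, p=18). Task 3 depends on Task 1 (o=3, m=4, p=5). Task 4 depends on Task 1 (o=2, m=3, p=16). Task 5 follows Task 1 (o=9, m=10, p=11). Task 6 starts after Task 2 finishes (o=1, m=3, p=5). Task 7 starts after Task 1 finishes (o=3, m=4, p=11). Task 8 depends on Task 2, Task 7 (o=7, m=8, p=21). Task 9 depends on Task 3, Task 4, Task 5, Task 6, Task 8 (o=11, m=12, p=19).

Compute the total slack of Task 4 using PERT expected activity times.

te_Task 1 = (1 + 4·4 + 19)/6 = 36/6 = 6
te_Task 2 = (10 + 4·14 + 18)/6 = 84/6 = 14
te_Task 3 = (3 + 4·4 + 5)/6 = 24/6 = 4
te_Task 4 = (2 + 4·3 + 16)/6 = 30/6 = 5
te_Task 5 = (9 + 4·10 + 11)/6 = 60/6 = 10
te_Task 6 = (1 + 4·3 + 5)/6 = 18/6 = 3
te_Task 7 = (3 + 4·4 + 11)/6 = 30/6 = 5
te_Task 8 = (7 + 4·8 + 21)/6 = 60/6 = 10
te_Task 9 = (11 + 4·12 + 19)/6 = 78/6 = 13

Forward pass:
ES_Task 1 = 0; EF_Task 1 = 6
ES_Task 2 = 6; EF_Task 2 = 6+14 = 20
ES_Task 3 = 6; EF_Task 3 = 6+4 = 10
ES_Task 4 = 6; EF_Task 4 = 6+5 = 11
ES_Task 5 = 6; EF_Task 5 = 6+10 = 16
ES_Task 6 = 20; EF_Task 6 = 20+3 = 23
ES_Task 7 = 6; EF_Task 7 = 6+5 = 11
ES_Task 8 = max(EF_Task 2=20, EF_Task 7=11) = 20; EF_Task 8 = 20+10 = 30
ES_Task 9 = max(EF_Task 3=10, EF_Task 4=11, EF_Task 5=16, EF_Task 6=23, EF_Task 8=30) = 30; EF_Task 9 = 30+13 = 43
Expected project duration μ = 43 hours. Critical path: Task 1 → Task 2 → Task 8 → Task 9.

Backward pass:
LF_Task 9 = 43; LS_Task 9 = 43−13 = 30
LF_Task 8 = LS_Task 9 = 30; LS_Task 8 = 30−10 = 20
LF_Task 7 = LS_Task 8 = 20; LS_Task 7 = 20−5 = 15
LF_Task 6 = LS_Task 9 = 30; LS_Task 6 = 30−3 = 27
LF_Task 5 = LS_Task 9 = 30; LS_Task 5 = 30−10 = 20
LF_Task 4 = LS_Task 9 = 30; LS_Task 4 = 30−5 = 25
LF_Task 3 = LS_Task 9 = 30; LS_Task 3 = 30−4 = 26
LF_Task 2 = min(LS_Task 6=27, LS_Task 8=20) = 20; LS_Task 2 = 20−14 = 6
LF_Task 1 = min(LS_Task 2=6, LS_Task 3=26, LS_Task 4=25, LS_Task 5=20, LS_Task 7=15) = 6; LS_Task 1 = 6−6 = 0
Slack_Task 4 = LS_Task 4 − ES_Task 4 = 25 − 6 = 19

19 hours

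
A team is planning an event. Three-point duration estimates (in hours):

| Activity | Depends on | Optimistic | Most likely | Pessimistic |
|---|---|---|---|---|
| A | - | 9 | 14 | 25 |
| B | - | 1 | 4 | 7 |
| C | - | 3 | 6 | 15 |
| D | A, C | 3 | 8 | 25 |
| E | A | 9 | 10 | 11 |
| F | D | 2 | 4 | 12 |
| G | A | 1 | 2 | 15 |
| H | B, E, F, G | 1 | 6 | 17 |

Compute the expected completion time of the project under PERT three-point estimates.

37 hours

te_A = (9 + 4·14 + 25)/6 = 90/6 = 15
te_B = (1 + 4·4 + 7)/6 = 24/6 = 4
te_C = (3 + 4·6 + 15)/6 = 42/6 = 7
te_D = (3 + 4·8 + 25)/6 = 60/6 = 10
te_E = (9 + 4·10 + 11)/6 = 60/6 = 10
te_F = (2 + 4·4 + 12)/6 = 30/6 = 5
te_G = (1 + 4·2 + 15)/6 = 24/6 = 4
te_H = (1 + 4·6 + 17)/6 = 42/6 = 7

Forward pass:
ES_A = 0; EF_A = 15
ES_B = 0; EF_B = 4
ES_C = 0; EF_C = 7
ES_D = max(EF_A=15, EF_C=7) = 15; EF_D = 15+10 = 25
ES_E = 15; EF_E = 15+10 = 25
ES_F = 25; EF_F = 25+5 = 30
ES_G = 15; EF_G = 15+4 = 19
ES_H = max(EF_B=4, EF_E=25, EF_F=30, EF_G=19) = 30; EF_H = 30+7 = 37
Expected project duration μ = 37 hours. Critical path: A → D → F → H.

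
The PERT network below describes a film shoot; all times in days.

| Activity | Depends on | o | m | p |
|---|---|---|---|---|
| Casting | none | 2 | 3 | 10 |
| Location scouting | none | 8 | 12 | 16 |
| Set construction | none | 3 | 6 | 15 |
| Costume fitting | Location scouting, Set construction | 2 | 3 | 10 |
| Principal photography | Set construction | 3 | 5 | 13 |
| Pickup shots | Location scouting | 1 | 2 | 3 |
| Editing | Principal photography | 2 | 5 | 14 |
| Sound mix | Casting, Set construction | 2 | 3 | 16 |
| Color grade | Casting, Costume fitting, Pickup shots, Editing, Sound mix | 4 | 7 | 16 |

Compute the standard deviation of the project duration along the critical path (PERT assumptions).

3.84 days

te_Casting = (2 + 4·3 + 10)/6 = 24/6 = 4; σ²_Casting = ((10−2)/6)² = 1.778
te_Location scouting = (8 + 4·12 + 16)/6 = 72/6 = 12; σ²_Location scouting = ((16−8)/6)² = 1.778
te_Set construction = (3 + 4·6 + 15)/6 = 42/6 = 7; σ²_Set construction = ((15−3)/6)² = 4.000
te_Costume fitting = (2 + 4·3 + 10)/6 = 24/6 = 4; σ²_Costume fitting = ((10−2)/6)² = 1.778
te_Principal photography = (3 + 4·5 + 13)/6 = 36/6 = 6; σ²_Principal photography = ((13−3)/6)² = 2.778
te_Pickup shots = (1 + 4·2 + 3)/6 = 12/6 = 2; σ²_Pickup shots = ((3−1)/6)² = 0.111
te_Editing = (2 + 4·5 + 14)/6 = 36/6 = 6; σ²_Editing = ((14−2)/6)² = 4.000
te_Sound mix = (2 + 4·3 + 16)/6 = 30/6 = 5; σ²_Sound mix = ((16−2)/6)² = 5.444
te_Color grade = (4 + 4·7 + 16)/6 = 48/6 = 8; σ²_Color grade = ((16−4)/6)² = 4.000

Forward pass:
ES_Casting = 0; EF_Casting = 4
ES_Location scouting = 0; EF_Location scouting = 12
ES_Set construction = 0; EF_Set construction = 7
ES_Costume fitting = max(EF_Location scouting=12, EF_Set construction=7) = 12; EF_Costume fitting = 12+4 = 16
ES_Principal photography = 7; EF_Principal photography = 7+6 = 13
ES_Pickup shots = 12; EF_Pickup shots = 12+2 = 14
ES_Editing = 13; EF_Editing = 13+6 = 19
ES_Sound mix = max(EF_Casting=4, EF_Set construction=7) = 7; EF_Sound mix = 7+5 = 12
ES_Color grade = max(EF_Casting=4, EF_Costume fitting=16, EF_Pickup shots=14, EF_Editing=19, EF_Sound mix=12) = 19; EF_Color grade = 19+8 = 27
Expected project duration μ = 27 days. Critical path: Set construction → Principal photography → Editing → Color grade.

Variance along critical path = 4.000 + 2.778 + 4.000 + 4.000 = 14.778
σ = √14.778 = 3.844 days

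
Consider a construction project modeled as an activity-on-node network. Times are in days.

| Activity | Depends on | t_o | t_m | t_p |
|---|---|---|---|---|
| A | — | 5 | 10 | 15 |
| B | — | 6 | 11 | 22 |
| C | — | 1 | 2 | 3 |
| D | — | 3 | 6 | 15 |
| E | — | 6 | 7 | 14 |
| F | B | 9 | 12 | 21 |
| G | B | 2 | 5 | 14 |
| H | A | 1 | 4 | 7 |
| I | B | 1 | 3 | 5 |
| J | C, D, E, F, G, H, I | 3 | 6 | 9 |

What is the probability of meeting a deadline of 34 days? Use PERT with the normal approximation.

te_A = (5 + 4·10 + 15)/6 = 60/6 = 10; σ²_A = ((15−5)/6)² = 2.778
te_B = (6 + 4·11 + 22)/6 = 72/6 = 12; σ²_B = ((22−6)/6)² = 7.111
te_C = (1 + 4·2 + 3)/6 = 12/6 = 2; σ²_C = ((3−1)/6)² = 0.111
te_D = (3 + 4·6 + 15)/6 = 42/6 = 7; σ²_D = ((15−3)/6)² = 4.000
te_E = (6 + 4·7 + 14)/6 = 48/6 = 8; σ²_E = ((14−6)/6)² = 1.778
te_F = (9 + 4·12 + 21)/6 = 78/6 = 13; σ²_F = ((21−9)/6)² = 4.000
te_G = (2 + 4·5 + 14)/6 = 36/6 = 6; σ²_G = ((14−2)/6)² = 4.000
te_H = (1 + 4·4 + 7)/6 = 24/6 = 4; σ²_H = ((7−1)/6)² = 1.000
te_I = (1 + 4·3 + 5)/6 = 18/6 = 3; σ²_I = ((5−1)/6)² = 0.444
te_J = (3 + 4·6 + 9)/6 = 36/6 = 6; σ²_J = ((9−3)/6)² = 1.000

Forward pass:
ES_A = 0; EF_A = 10
ES_B = 0; EF_B = 12
ES_C = 0; EF_C = 2
ES_D = 0; EF_D = 7
ES_E = 0; EF_E = 8
ES_F = 12; EF_F = 12+13 = 25
ES_G = 12; EF_G = 12+6 = 18
ES_H = 10; EF_H = 10+4 = 14
ES_I = 12; EF_I = 12+3 = 15
ES_J = max(EF_C=2, EF_D=7, EF_E=8, EF_F=25, EF_G=18, EF_H=14, EF_I=15) = 25; EF_J = 25+6 = 31
Expected project duration μ = 31 days. Critical path: B → F → J.

Variance along critical path = 7.111 + 4.000 + 1.000 = 12.111; σ = √12.111 = 3.480 days.
Z = (34 − 31) / 3.480 = 0.862
P(T ≤ 34) = Φ(0.862) ≈ 0.806

0.806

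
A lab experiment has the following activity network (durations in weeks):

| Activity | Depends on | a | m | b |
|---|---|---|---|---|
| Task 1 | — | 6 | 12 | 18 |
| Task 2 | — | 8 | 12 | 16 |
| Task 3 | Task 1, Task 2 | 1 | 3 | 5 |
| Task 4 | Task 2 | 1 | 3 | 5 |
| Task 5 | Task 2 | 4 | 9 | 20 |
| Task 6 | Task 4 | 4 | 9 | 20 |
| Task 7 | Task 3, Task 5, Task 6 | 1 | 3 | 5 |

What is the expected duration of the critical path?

te_Task 1 = (6 + 4·12 + 18)/6 = 72/6 = 12
te_Task 2 = (8 + 4·12 + 16)/6 = 72/6 = 12
te_Task 3 = (1 + 4·3 + 5)/6 = 18/6 = 3
te_Task 4 = (1 + 4·3 + 5)/6 = 18/6 = 3
te_Task 5 = (4 + 4·9 + 20)/6 = 60/6 = 10
te_Task 6 = (4 + 4·9 + 20)/6 = 60/6 = 10
te_Task 7 = (1 + 4·3 + 5)/6 = 18/6 = 3

Forward pass:
ES_Task 1 = 0; EF_Task 1 = 12
ES_Task 2 = 0; EF_Task 2 = 12
ES_Task 3 = max(EF_Task 1=12, EF_Task 2=12) = 12; EF_Task 3 = 12+3 = 15
ES_Task 4 = 12; EF_Task 4 = 12+3 = 15
ES_Task 5 = 12; EF_Task 5 = 12+10 = 22
ES_Task 6 = 15; EF_Task 6 = 15+10 = 25
ES_Task 7 = max(EF_Task 3=15, EF_Task 5=22, EF_Task 6=25) = 25; EF_Task 7 = 25+3 = 28
Expected project duration μ = 28 weeks. Critical path: Task 2 → Task 4 → Task 6 → Task 7.

28 weeks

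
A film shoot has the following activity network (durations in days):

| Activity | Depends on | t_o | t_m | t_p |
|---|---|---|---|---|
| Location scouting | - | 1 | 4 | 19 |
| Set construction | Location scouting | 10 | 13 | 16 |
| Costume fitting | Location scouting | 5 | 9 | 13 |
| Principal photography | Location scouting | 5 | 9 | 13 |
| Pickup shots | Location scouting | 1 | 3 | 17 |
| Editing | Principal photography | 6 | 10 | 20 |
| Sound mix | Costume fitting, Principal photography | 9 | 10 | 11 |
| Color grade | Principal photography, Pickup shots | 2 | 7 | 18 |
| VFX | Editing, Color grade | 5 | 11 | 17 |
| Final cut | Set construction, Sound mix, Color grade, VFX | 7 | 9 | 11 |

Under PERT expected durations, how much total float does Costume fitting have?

te_Location scouting = (1 + 4·4 + 19)/6 = 36/6 = 6
te_Set construction = (10 + 4·13 + 16)/6 = 78/6 = 13
te_Costume fitting = (5 + 4·9 + 13)/6 = 54/6 = 9
te_Principal photography = (5 + 4·9 + 13)/6 = 54/6 = 9
te_Pickup shots = (1 + 4·3 + 17)/6 = 30/6 = 5
te_Editing = (6 + 4·10 + 20)/6 = 66/6 = 11
te_Sound mix = (9 + 4·10 + 11)/6 = 60/6 = 10
te_Color grade = (2 + 4·7 + 18)/6 = 48/6 = 8
te_VFX = (5 + 4·11 + 17)/6 = 66/6 = 11
te_Final cut = (7 + 4·9 + 11)/6 = 54/6 = 9

Forward pass:
ES_Location scouting = 0; EF_Location scouting = 6
ES_Set construction = 6; EF_Set construction = 6+13 = 19
ES_Costume fitting = 6; EF_Costume fitting = 6+9 = 15
ES_Principal photography = 6; EF_Principal photography = 6+9 = 15
ES_Pickup shots = 6; EF_Pickup shots = 6+5 = 11
ES_Editing = 15; EF_Editing = 15+11 = 26
ES_Sound mix = max(EF_Costume fitting=15, EF_Principal photography=15) = 15; EF_Sound mix = 15+10 = 25
ES_Color grade = max(EF_Principal photography=15, EF_Pickup shots=11) = 15; EF_Color grade = 15+8 = 23
ES_VFX = max(EF_Editing=26, EF_Color grade=23) = 26; EF_VFX = 26+11 = 37
ES_Final cut = max(EF_Set construction=19, EF_Sound mix=25, EF_Color grade=23, EF_VFX=37) = 37; EF_Final cut = 37+9 = 46
Expected project duration μ = 46 days. Critical path: Location scouting → Principal photography → Editing → VFX → Final cut.

Backward pass:
LF_Final cut = 46; LS_Final cut = 46−9 = 37
LF_VFX = LS_Final cut = 37; LS_VFX = 37−11 = 26
LF_Color grade = min(LS_VFX=26, LS_Final cut=37) = 26; LS_Color grade = 26−8 = 18
LF_Sound mix = LS_Final cut = 37; LS_Sound mix = 37−10 = 27
LF_Editing = LS_VFX = 26; LS_Editing = 26−11 = 15
LF_Pickup shots = LS_Color grade = 18; LS_Pickup shots = 18−5 = 13
LF_Principal photography = min(LS_Editing=15, LS_Sound mix=27, LS_Color grade=18) = 15; LS_Principal photography = 15−9 = 6
LF_Costume fitting = LS_Sound mix = 27; LS_Costume fitting = 27−9 = 18
LF_Set construction = LS_Final cut = 37; LS_Set construction = 37−13 = 24
LF_Location scouting = min(LS_Set construction=24, LS_Costume fitting=18, LS_Principal photography=6, LS_Pickup shots=13) = 6; LS_Location scouting = 6−6 = 0
Slack_Costume fitting = LS_Costume fitting − ES_Costume fitting = 18 − 6 = 12

12 days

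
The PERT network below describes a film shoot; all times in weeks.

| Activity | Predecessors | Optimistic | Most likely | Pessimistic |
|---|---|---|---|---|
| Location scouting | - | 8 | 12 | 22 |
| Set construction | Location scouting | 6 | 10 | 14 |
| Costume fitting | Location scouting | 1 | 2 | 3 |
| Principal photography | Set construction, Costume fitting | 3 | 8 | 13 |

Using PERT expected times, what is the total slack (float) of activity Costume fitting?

te_Location scouting = (8 + 4·12 + 22)/6 = 78/6 = 13
te_Set construction = (6 + 4·10 + 14)/6 = 60/6 = 10
te_Costume fitting = (1 + 4·2 + 3)/6 = 12/6 = 2
te_Principal photography = (3 + 4·8 + 13)/6 = 48/6 = 8

Forward pass:
ES_Location scouting = 0; EF_Location scouting = 13
ES_Set construction = 13; EF_Set construction = 13+10 = 23
ES_Costume fitting = 13; EF_Costume fitting = 13+2 = 15
ES_Principal photography = max(EF_Set construction=23, EF_Costume fitting=15) = 23; EF_Principal photography = 23+8 = 31
Expected project duration μ = 31 weeks. Critical path: Location scouting → Set construction → Principal photography.

Backward pass:
LF_Principal photography = 31; LS_Principal photography = 31−8 = 23
LF_Costume fitting = LS_Principal photography = 23; LS_Costume fitting = 23−2 = 21
LF_Set construction = LS_Principal photography = 23; LS_Set construction = 23−10 = 13
LF_Location scouting = min(LS_Set construction=13, LS_Costume fitting=21) = 13; LS_Location scouting = 13−13 = 0
Slack_Costume fitting = LS_Costume fitting − ES_Costume fitting = 21 − 13 = 8

8 weeks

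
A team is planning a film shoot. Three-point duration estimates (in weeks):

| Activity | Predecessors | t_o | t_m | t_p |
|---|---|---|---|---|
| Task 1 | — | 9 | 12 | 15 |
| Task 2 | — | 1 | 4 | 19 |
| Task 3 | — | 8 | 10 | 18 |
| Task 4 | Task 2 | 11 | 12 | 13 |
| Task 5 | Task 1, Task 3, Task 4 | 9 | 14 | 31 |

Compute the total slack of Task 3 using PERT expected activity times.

te_Task 1 = (9 + 4·12 + 15)/6 = 72/6 = 12
te_Task 2 = (1 + 4·4 + 19)/6 = 36/6 = 6
te_Task 3 = (8 + 4·10 + 18)/6 = 66/6 = 11
te_Task 4 = (11 + 4·12 + 13)/6 = 72/6 = 12
te_Task 5 = (9 + 4·14 + 31)/6 = 96/6 = 16

Forward pass:
ES_Task 1 = 0; EF_Task 1 = 12
ES_Task 2 = 0; EF_Task 2 = 6
ES_Task 3 = 0; EF_Task 3 = 11
ES_Task 4 = 6; EF_Task 4 = 6+12 = 18
ES_Task 5 = max(EF_Task 1=12, EF_Task 3=11, EF_Task 4=18) = 18; EF_Task 5 = 18+16 = 34
Expected project duration μ = 34 weeks. Critical path: Task 2 → Task 4 → Task 5.

Backward pass:
LF_Task 5 = 34; LS_Task 5 = 34−16 = 18
LF_Task 4 = LS_Task 5 = 18; LS_Task 4 = 18−12 = 6
LF_Task 3 = LS_Task 5 = 18; LS_Task 3 = 18−11 = 7
LF_Task 2 = LS_Task 4 = 6; LS_Task 2 = 6−6 = 0
LF_Task 1 = LS_Task 5 = 18; LS_Task 1 = 18−12 = 6
Slack_Task 3 = LS_Task 3 − ES_Task 3 = 7 − 0 = 7

7 weeks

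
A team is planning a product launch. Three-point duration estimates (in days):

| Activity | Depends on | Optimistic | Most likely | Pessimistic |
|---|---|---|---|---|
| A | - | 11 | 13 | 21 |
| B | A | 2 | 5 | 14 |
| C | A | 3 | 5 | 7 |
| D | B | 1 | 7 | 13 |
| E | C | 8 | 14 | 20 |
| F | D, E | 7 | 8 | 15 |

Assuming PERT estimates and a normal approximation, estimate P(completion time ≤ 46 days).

te_A = (11 + 4·13 + 21)/6 = 84/6 = 14; σ²_A = ((21−11)/6)² = 2.778
te_B = (2 + 4·5 + 14)/6 = 36/6 = 6; σ²_B = ((14−2)/6)² = 4.000
te_C = (3 + 4·5 + 7)/6 = 30/6 = 5; σ²_C = ((7−3)/6)² = 0.444
te_D = (1 + 4·7 + 13)/6 = 42/6 = 7; σ²_D = ((13−1)/6)² = 4.000
te_E = (8 + 4·14 + 20)/6 = 84/6 = 14; σ²_E = ((20−8)/6)² = 4.000
te_F = (7 + 4·8 + 15)/6 = 54/6 = 9; σ²_F = ((15−7)/6)² = 1.778

Forward pass:
ES_A = 0; EF_A = 14
ES_B = 14; EF_B = 14+6 = 20
ES_C = 14; EF_C = 14+5 = 19
ES_D = 20; EF_D = 20+7 = 27
ES_E = 19; EF_E = 19+14 = 33
ES_F = max(EF_D=27, EF_E=33) = 33; EF_F = 33+9 = 42
Expected project duration μ = 42 days. Critical path: A → C → E → F.

Variance along critical path = 2.778 + 0.444 + 4.000 + 1.778 = 9.000; σ = √9.000 = 3.000 days.
Z = (46 − 42) / 3.000 = 1.333
P(T ≤ 46) = Φ(1.333) ≈ 0.909

0.909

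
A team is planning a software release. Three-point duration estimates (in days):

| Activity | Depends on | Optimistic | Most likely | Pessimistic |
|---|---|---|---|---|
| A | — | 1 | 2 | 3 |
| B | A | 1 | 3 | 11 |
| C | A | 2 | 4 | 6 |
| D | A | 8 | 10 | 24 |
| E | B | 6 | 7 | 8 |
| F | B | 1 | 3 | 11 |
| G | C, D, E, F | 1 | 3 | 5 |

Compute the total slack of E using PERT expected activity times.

te_A = (1 + 4·2 + 3)/6 = 12/6 = 2
te_B = (1 + 4·3 + 11)/6 = 24/6 = 4
te_C = (2 + 4·4 + 6)/6 = 24/6 = 4
te_D = (8 + 4·10 + 24)/6 = 72/6 = 12
te_E = (6 + 4·7 + 8)/6 = 42/6 = 7
te_F = (1 + 4·3 + 11)/6 = 24/6 = 4
te_G = (1 + 4·3 + 5)/6 = 18/6 = 3

Forward pass:
ES_A = 0; EF_A = 2
ES_B = 2; EF_B = 2+4 = 6
ES_C = 2; EF_C = 2+4 = 6
ES_D = 2; EF_D = 2+12 = 14
ES_E = 6; EF_E = 6+7 = 13
ES_F = 6; EF_F = 6+4 = 10
ES_G = max(EF_C=6, EF_D=14, EF_E=13, EF_F=10) = 14; EF_G = 14+3 = 17
Expected project duration μ = 17 days. Critical path: A → D → G.

Backward pass:
LF_G = 17; LS_G = 17−3 = 14
LF_F = LS_G = 14; LS_F = 14−4 = 10
LF_E = LS_G = 14; LS_E = 14−7 = 7
LF_D = LS_G = 14; LS_D = 14−12 = 2
LF_C = LS_G = 14; LS_C = 14−4 = 10
LF_B = min(LS_E=7, LS_F=10) = 7; LS_B = 7−4 = 3
LF_A = min(LS_B=3, LS_C=10, LS_D=2) = 2; LS_A = 2−2 = 0
Slack_E = LS_E − ES_E = 7 − 6 = 1

1 days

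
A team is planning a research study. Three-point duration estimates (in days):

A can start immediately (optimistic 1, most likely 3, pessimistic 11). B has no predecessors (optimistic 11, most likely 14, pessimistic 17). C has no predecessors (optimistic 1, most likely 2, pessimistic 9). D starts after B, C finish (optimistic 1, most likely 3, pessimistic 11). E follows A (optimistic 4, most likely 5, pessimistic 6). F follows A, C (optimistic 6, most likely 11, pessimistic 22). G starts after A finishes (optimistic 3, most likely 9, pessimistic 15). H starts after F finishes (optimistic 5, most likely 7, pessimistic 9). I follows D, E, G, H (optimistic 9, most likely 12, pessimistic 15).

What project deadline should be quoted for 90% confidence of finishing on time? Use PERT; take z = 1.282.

39.3 days

te_A = (1 + 4·3 + 11)/6 = 24/6 = 4; σ²_A = ((11−1)/6)² = 2.778
te_B = (11 + 4·14 + 17)/6 = 84/6 = 14; σ²_B = ((17−11)/6)² = 1.000
te_C = (1 + 4·2 + 9)/6 = 18/6 = 3; σ²_C = ((9−1)/6)² = 1.778
te_D = (1 + 4·3 + 11)/6 = 24/6 = 4; σ²_D = ((11−1)/6)² = 2.778
te_E = (4 + 4·5 + 6)/6 = 30/6 = 5; σ²_E = ((6−4)/6)² = 0.111
te_F = (6 + 4·11 + 22)/6 = 72/6 = 12; σ²_F = ((22−6)/6)² = 7.111
te_G = (3 + 4·9 + 15)/6 = 54/6 = 9; σ²_G = ((15−3)/6)² = 4.000
te_H = (5 + 4·7 + 9)/6 = 42/6 = 7; σ²_H = ((9−5)/6)² = 0.444
te_I = (9 + 4·12 + 15)/6 = 72/6 = 12; σ²_I = ((15−9)/6)² = 1.000

Forward pass:
ES_A = 0; EF_A = 4
ES_B = 0; EF_B = 14
ES_C = 0; EF_C = 3
ES_D = max(EF_B=14, EF_C=3) = 14; EF_D = 14+4 = 18
ES_E = 4; EF_E = 4+5 = 9
ES_F = max(EF_A=4, EF_C=3) = 4; EF_F = 4+12 = 16
ES_G = 4; EF_G = 4+9 = 13
ES_H = 16; EF_H = 16+7 = 23
ES_I = max(EF_D=18, EF_E=9, EF_G=13, EF_H=23) = 23; EF_I = 23+12 = 35
Expected project duration μ = 35 days. Critical path: A → F → H → I.

Variance along critical path = 2.778 + 7.111 + 0.444 + 1.000 = 11.333; σ = 3.367 days.
D = μ + z·σ = 35 + 1.282·3.367 = 39.3 days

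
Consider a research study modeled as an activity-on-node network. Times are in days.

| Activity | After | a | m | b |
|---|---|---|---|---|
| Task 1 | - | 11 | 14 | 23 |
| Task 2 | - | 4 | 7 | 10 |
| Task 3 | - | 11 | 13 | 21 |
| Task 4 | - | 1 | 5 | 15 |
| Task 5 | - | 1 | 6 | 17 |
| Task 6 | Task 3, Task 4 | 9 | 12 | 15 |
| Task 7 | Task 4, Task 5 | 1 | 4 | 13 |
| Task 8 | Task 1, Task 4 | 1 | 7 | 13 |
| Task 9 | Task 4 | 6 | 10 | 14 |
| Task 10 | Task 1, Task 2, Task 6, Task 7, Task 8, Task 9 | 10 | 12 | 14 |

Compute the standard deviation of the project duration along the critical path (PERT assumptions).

2.05 days

te_Task 1 = (11 + 4·14 + 23)/6 = 90/6 = 15; σ²_Task 1 = ((23−11)/6)² = 4.000
te_Task 2 = (4 + 4·7 + 10)/6 = 42/6 = 7; σ²_Task 2 = ((10−4)/6)² = 1.000
te_Task 3 = (11 + 4·13 + 21)/6 = 84/6 = 14; σ²_Task 3 = ((21−11)/6)² = 2.778
te_Task 4 = (1 + 4·5 + 15)/6 = 36/6 = 6; σ²_Task 4 = ((15−1)/6)² = 5.444
te_Task 5 = (1 + 4·6 + 17)/6 = 42/6 = 7; σ²_Task 5 = ((17−1)/6)² = 7.111
te_Task 6 = (9 + 4·12 + 15)/6 = 72/6 = 12; σ²_Task 6 = ((15−9)/6)² = 1.000
te_Task 7 = (1 + 4·4 + 13)/6 = 30/6 = 5; σ²_Task 7 = ((13−1)/6)² = 4.000
te_Task 8 = (1 + 4·7 + 13)/6 = 42/6 = 7; σ²_Task 8 = ((13−1)/6)² = 4.000
te_Task 9 = (6 + 4·10 + 14)/6 = 60/6 = 10; σ²_Task 9 = ((14−6)/6)² = 1.778
te_Task 10 = (10 + 4·12 + 14)/6 = 72/6 = 12; σ²_Task 10 = ((14−10)/6)² = 0.444

Forward pass:
ES_Task 1 = 0; EF_Task 1 = 15
ES_Task 2 = 0; EF_Task 2 = 7
ES_Task 3 = 0; EF_Task 3 = 14
ES_Task 4 = 0; EF_Task 4 = 6
ES_Task 5 = 0; EF_Task 5 = 7
ES_Task 6 = max(EF_Task 3=14, EF_Task 4=6) = 14; EF_Task 6 = 14+12 = 26
ES_Task 7 = max(EF_Task 4=6, EF_Task 5=7) = 7; EF_Task 7 = 7+5 = 12
ES_Task 8 = max(EF_Task 1=15, EF_Task 4=6) = 15; EF_Task 8 = 15+7 = 22
ES_Task 9 = 6; EF_Task 9 = 6+10 = 16
ES_Task 10 = max(EF_Task 1=15, EF_Task 2=7, EF_Task 6=26, EF_Task 7=12, EF_Task 8=22, EF_Task 9=16) = 26; EF_Task 10 = 26+12 = 38
Expected project duration μ = 38 days. Critical path: Task 3 → Task 6 → Task 10.

Variance along critical path = 2.778 + 1.000 + 0.444 = 4.222
σ = √4.222 = 2.055 days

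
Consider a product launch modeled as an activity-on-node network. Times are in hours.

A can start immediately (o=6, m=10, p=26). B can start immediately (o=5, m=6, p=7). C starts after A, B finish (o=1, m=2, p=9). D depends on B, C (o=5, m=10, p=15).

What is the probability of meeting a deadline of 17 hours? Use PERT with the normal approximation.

te_A = (6 + 4·10 + 26)/6 = 72/6 = 12; σ²_A = ((26−6)/6)² = 11.111
te_B = (5 + 4·6 + 7)/6 = 36/6 = 6; σ²_B = ((7−5)/6)² = 0.111
te_C = (1 + 4·2 + 9)/6 = 18/6 = 3; σ²_C = ((9−1)/6)² = 1.778
te_D = (5 + 4·10 + 15)/6 = 60/6 = 10; σ²_D = ((15−5)/6)² = 2.778

Forward pass:
ES_A = 0; EF_A = 12
ES_B = 0; EF_B = 6
ES_C = max(EF_A=12, EF_B=6) = 12; EF_C = 12+3 = 15
ES_D = max(EF_B=6, EF_C=15) = 15; EF_D = 15+10 = 25
Expected project duration μ = 25 hours. Critical path: A → C → D.

Variance along critical path = 11.111 + 1.778 + 2.778 = 15.667; σ = √15.667 = 3.958 hours.
Z = (17 − 25) / 3.958 = -2.021
P(T ≤ 17) = Φ(-2.021) ≈ 0.022

0.022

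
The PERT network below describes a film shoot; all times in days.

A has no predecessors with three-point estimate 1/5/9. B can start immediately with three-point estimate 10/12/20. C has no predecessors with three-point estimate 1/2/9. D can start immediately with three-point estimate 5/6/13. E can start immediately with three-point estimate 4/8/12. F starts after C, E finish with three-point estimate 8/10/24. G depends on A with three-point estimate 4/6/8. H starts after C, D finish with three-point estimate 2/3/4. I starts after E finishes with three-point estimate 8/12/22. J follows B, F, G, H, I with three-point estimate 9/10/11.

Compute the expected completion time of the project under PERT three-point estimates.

31 days

te_A = (1 + 4·5 + 9)/6 = 30/6 = 5
te_B = (10 + 4·12 + 20)/6 = 78/6 = 13
te_C = (1 + 4·2 + 9)/6 = 18/6 = 3
te_D = (5 + 4·6 + 13)/6 = 42/6 = 7
te_E = (4 + 4·8 + 12)/6 = 48/6 = 8
te_F = (8 + 4·10 + 24)/6 = 72/6 = 12
te_G = (4 + 4·6 + 8)/6 = 36/6 = 6
te_H = (2 + 4·3 + 4)/6 = 18/6 = 3
te_I = (8 + 4·12 + 22)/6 = 78/6 = 13
te_J = (9 + 4·10 + 11)/6 = 60/6 = 10

Forward pass:
ES_A = 0; EF_A = 5
ES_B = 0; EF_B = 13
ES_C = 0; EF_C = 3
ES_D = 0; EF_D = 7
ES_E = 0; EF_E = 8
ES_F = max(EF_C=3, EF_E=8) = 8; EF_F = 8+12 = 20
ES_G = 5; EF_G = 5+6 = 11
ES_H = max(EF_C=3, EF_D=7) = 7; EF_H = 7+3 = 10
ES_I = 8; EF_I = 8+13 = 21
ES_J = max(EF_B=13, EF_F=20, EF_G=11, EF_H=10, EF_I=21) = 21; EF_J = 21+10 = 31
Expected project duration μ = 31 days. Critical path: E → I → J.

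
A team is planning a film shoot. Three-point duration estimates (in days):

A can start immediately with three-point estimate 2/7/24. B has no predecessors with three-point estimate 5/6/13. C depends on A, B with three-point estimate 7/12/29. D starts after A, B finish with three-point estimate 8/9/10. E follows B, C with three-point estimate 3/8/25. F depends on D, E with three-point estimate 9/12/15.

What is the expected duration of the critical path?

te_A = (2 + 4·7 + 24)/6 = 54/6 = 9
te_B = (5 + 4·6 + 13)/6 = 42/6 = 7
te_C = (7 + 4·12 + 29)/6 = 84/6 = 14
te_D = (8 + 4·9 + 10)/6 = 54/6 = 9
te_E = (3 + 4·8 + 25)/6 = 60/6 = 10
te_F = (9 + 4·12 + 15)/6 = 72/6 = 12

Forward pass:
ES_A = 0; EF_A = 9
ES_B = 0; EF_B = 7
ES_C = max(EF_A=9, EF_B=7) = 9; EF_C = 9+14 = 23
ES_D = max(EF_A=9, EF_B=7) = 9; EF_D = 9+9 = 18
ES_E = max(EF_B=7, EF_C=23) = 23; EF_E = 23+10 = 33
ES_F = max(EF_D=18, EF_E=33) = 33; EF_F = 33+12 = 45
Expected project duration μ = 45 days. Critical path: A → C → E → F.

45 days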